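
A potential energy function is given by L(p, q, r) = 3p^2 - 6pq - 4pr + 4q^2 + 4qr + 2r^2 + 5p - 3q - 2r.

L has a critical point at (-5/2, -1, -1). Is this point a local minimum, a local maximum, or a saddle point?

local minimum

The Hessian is constant: H = [[6, -6, -4], [-6, 8, 4], [-4, 4, 4]].
Leading principal minors: Δ₁ = 6, Δ₂ = 12, Δ₃ = 16.
All leading minors are positive, so H is positive definite: a local minimum.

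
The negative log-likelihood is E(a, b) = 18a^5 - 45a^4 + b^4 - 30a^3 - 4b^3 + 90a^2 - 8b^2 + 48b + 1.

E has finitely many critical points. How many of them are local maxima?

E separates as a function of a plus a function of b, so ∇E=0 decouples.
∂E/∂a = 90a(a - 2)(a - 1)(a + 1) = 0 at a ∈ {-1, 0, 1, 2}; ∂E/∂b = 4(b - 3)(b - 2)(b + 2) = 0 at b ∈ {-2, 2, 3}.
The Hessian is diagonal: diag(E_aa, E_bb). Second derivatives: E_aa(-1)=-540, E_aa(0)=180, E_aa(1)=-180, E_aa(2)=540; E_bb(-2)=80, E_bb(2)=-16, E_bb(3)=20.
Local maxima occur where both diagonal entries negative: (-1, 2), (1, 2). Count: 2.

2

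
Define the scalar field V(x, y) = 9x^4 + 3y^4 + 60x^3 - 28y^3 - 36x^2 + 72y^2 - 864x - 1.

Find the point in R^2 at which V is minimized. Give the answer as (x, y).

(2, 0)

V(x,y) separates as P(x) + Q(y) − 1, so its minimum is min P + min Q − 1.
P'(x) = 36(x - 2)(x + 3)(x + 4) vanishes at x ∈ {-4, -3, 2}; Q'(y) = 12y(y - 4)(y - 3) vanishes at y ∈ {0, 3, 4}.
Local minima of P (where P''>0): P(-4)=1344, P(2)=-1248. Local minima of Q: Q(0)=0, Q(4)=128.
So the global minimum of V is P(2) + Q(0) − 1 = -1248 + 0 − 1 = -1249, attained at (2, 0).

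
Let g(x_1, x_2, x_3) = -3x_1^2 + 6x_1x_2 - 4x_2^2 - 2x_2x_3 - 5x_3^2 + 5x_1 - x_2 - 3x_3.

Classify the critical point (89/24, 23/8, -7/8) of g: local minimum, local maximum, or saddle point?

local maximum

The Hessian is constant: H = [[-6, 6, 0], [6, -8, -2], [0, -2, -10]].
Leading principal minors: Δ₁ = -6, Δ₂ = 12, Δ₃ = -96.
The minors alternate sign starting negative (−, +, −), so H is negative definite: a local maximum.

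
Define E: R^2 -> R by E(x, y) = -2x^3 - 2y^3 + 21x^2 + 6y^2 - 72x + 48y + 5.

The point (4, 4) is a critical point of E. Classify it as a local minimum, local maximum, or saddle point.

The mixed partial ∂²E/∂x∂y is 0, so the Hessian at any point is diag(E_xx, E_yy) = diag(6(-2x + 7), 12(-y + 1)).
At (4, 4): H = diag(-6, -36).
Both eigenvalues are negative, so H is negative definite: a local maximum.

local maximum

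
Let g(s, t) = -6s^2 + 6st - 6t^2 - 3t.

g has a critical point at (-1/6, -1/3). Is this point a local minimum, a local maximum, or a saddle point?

The Hessian of g is constant: H = [[-12, 6], [6, -12]].
det(H) = (-12)·(-12) − 6² = 108.
det(H) > 0 and tr(H) = -24 < 0, so H is negative definite and the point is a local maximum.

local maximum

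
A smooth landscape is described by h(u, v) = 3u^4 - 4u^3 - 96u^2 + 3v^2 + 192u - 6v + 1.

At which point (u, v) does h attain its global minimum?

(-4, 1)

h(u,v) separates as P(u) + Q(v) + 1, so its minimum is min P + min Q + 1.
P'(u) = 12(u - 4)(u - 1)(u + 4) vanishes at u ∈ {-4, 1, 4}; Q'(v) = 6v - 6 vanishes at v ∈ {1}.
Local minima of P (where P''>0): P(-4)=-1280, P(4)=-256. Local minima of Q: Q(1)=-3.
So the global minimum of h is P(-4) + Q(1) + 1 = -1280 − 3 + 1 = -1282, attained at (-4, 1).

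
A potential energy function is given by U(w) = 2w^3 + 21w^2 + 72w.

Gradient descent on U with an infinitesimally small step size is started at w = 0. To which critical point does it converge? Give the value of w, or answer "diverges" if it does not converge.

-3

U'(w) = 6(w + 3)(w + 4), so U'(0) = 72.
Gradient descent moves in the -U' direction, i.e. w is decreasing.
The nearest critical point in that direction is w = -3, where U'' = 6 > 0 (a local minimum). The iterate converges there.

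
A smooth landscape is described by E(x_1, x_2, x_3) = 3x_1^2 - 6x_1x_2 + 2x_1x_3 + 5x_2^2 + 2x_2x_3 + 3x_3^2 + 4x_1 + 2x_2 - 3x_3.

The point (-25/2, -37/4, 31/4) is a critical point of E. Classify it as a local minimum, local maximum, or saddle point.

The Hessian is constant: H = [[6, -6, 2], [-6, 10, 2], [2, 2, 6]].
Leading principal minors: Δ₁ = 6, Δ₂ = 24, Δ₃ = 32.
All leading minors are positive, so H is positive definite: a local minimum.

local minimum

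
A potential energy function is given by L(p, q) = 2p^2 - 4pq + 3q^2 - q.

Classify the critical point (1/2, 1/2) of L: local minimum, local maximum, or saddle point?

The Hessian of L is constant: H = [[4, -4], [-4, 6]].
det(H) = 4·6 − (-4)² = 8.
det(H) > 0 and tr(H) = 10 > 0, so H is positive definite and the point is a local minimum.

local minimum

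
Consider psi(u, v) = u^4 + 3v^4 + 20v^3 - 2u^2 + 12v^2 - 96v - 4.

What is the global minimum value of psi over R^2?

psi(u,v) separates as P(u) + Q(v) − 4, so its minimum is min P + min Q − 4.
P'(u) = 4u(u - 1)(u + 1) vanishes at u ∈ {-1, 0, 1}; Q'(v) = 12(v - 1)(v + 2)(v + 4) vanishes at v ∈ {-4, -2, 1}.
Local minima of P (where P''>0): P(-1)=-1, P(1)=-1. Local minima of Q: Q(-4)=64, Q(1)=-61.
So the global minimum of psi is P(-1) + Q(1) − 4 = -1 − 61 − 4 = -66, attained at (-1, 1).

-66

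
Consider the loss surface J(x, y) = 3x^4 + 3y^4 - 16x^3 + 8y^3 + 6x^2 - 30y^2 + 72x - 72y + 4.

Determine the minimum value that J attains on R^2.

J(x,y) separates as P(x) + Q(y) + 4, so its minimum is min P + min Q + 4.
P'(x) = 12(x - 3)(x - 2)(x + 1) vanishes at x ∈ {-1, 2, 3}; Q'(y) = 12(y - 2)(y + 1)(y + 3) vanishes at y ∈ {-3, -1, 2}.
Local minima of P (where P''>0): P(-1)=-47, P(3)=81. Local minima of Q: Q(-3)=-27, Q(2)=-152.
So the global minimum of J is P(-1) + Q(2) + 4 = -47 − 152 + 4 = -195, attained at (-1, 2).

-195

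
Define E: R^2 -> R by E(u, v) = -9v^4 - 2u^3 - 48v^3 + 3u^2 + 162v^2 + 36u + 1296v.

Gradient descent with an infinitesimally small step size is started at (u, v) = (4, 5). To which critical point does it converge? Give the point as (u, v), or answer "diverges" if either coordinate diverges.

E is separable, so gradient descent decouples: u follows -∂E/∂u, v follows -∂E/∂v.
∂E/∂u = -6(u - 3)(u + 2); at u=4 this is -36, so u increases.
∂E/∂v = -36(v - 3)(v + 3)(v + 4); at v=5 this is -5184, so v increases.
The u-coordinate has no critical point in that direction and runs off to infinity.

diverges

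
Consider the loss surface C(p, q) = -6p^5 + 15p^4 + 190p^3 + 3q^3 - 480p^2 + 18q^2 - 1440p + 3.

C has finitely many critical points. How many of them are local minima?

2

C separates as a function of p plus a function of q, so ∇C=0 decouples.
∂C/∂p = -30(p - 4)(p - 3)(p + 1)(p + 4) = 0 at p ∈ {-4, -1, 3, 4}; ∂C/∂q = 9q(q + 4) = 0 at q ∈ {-4, 0}.
The Hessian is diagonal: diag(C_pp, C_qq). Second derivatives: C_pp(-4)=5040, C_pp(-1)=-1800, C_pp(3)=840, C_pp(4)=-1200; C_qq(-4)=-36, C_qq(0)=36.
Local minima occur where both diagonal entries positive: (-4, 0), (3, 0). Count: 2.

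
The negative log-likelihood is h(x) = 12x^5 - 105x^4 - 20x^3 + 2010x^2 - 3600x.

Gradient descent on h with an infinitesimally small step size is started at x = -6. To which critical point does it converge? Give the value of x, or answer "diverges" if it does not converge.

h'(x) = 60(x - 5)(x - 4)(x - 1)(x + 3), so h'(-6) = 138600.
Gradient descent moves in the -h' direction, i.e. x is decreasing.
There is no critical point below x=-6, and h' keeps the same sign, so the iterate runs off to −∞.

diverges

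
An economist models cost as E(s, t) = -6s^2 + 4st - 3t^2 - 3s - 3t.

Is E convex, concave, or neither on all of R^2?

concave

E is quadratic, so its Hessian is the constant matrix H = [[-12, 4], [4, -6]].
det(H) = 56, tr(H) = -18.
det(H) > 0 and tr(H) < 0, so H is negative definite everywhere: concave.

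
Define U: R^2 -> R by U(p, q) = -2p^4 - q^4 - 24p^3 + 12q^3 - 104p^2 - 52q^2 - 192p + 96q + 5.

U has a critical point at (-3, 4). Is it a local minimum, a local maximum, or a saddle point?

saddle point

The mixed partial ∂²U/∂p∂q is 0, so the Hessian at any point is diag(U_pp, U_qq) = diag(-8(3p^2 + 18p + 26), 4(-3q^2 + 18q - 26)).
At (-3, 4): H = diag(8, -8).
The eigenvalues have opposite signs, so H is indefinite: a saddle point.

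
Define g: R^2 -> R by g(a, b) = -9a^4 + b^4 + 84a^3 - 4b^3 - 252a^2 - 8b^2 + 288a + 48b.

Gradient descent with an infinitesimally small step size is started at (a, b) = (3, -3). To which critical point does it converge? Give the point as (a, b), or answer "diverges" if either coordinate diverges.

g is separable, so gradient descent decouples: a follows -∂g/∂a, b follows -∂g/∂b.
∂g/∂a = -36(a - 4)(a - 2)(a - 1); at a=3 this is 72, so a decreases.
∂g/∂b = 4(b - 3)(b - 2)(b + 2); at b=-3 this is -120, so b increases.
a converges to its nearest critical value 2 (a local min of the a-part); b converges to -2. The iterate converges to (2, -2).

(2, -2)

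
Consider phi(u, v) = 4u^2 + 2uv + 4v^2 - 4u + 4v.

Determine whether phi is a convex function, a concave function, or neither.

phi is quadratic, so its Hessian is the constant matrix H = [[8, 2], [2, 8]].
det(H) = 60, tr(H) = 16.
det(H) > 0 and tr(H) > 0, so H is positive definite everywhere: convex.

convex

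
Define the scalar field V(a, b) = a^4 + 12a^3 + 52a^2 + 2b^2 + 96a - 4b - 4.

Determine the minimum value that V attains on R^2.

-70

V(a,b) separates as P(a) + Q(b) − 4, so its minimum is min P + min Q − 4.
P'(a) = 4(a + 2)(a + 3)(a + 4) vanishes at a ∈ {-4, -3, -2}; Q'(b) = 4b - 4 vanishes at b ∈ {1}.
Local minima of P (where P''>0): P(-4)=-64, P(-2)=-64. Local minima of Q: Q(1)=-2.
So the global minimum of V is P(-4) + Q(1) − 4 = -64 − 2 − 4 = -70, attained at (-4, 1).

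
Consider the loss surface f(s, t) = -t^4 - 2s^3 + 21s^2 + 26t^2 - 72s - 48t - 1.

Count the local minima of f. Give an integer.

1

f separates as a function of s plus a function of t, so ∇f=0 decouples.
∂f/∂s = -6(s - 4)(s - 3) = 0 at s ∈ {3, 4}; ∂f/∂t = -4(t - 3)(t - 1)(t + 4) = 0 at t ∈ {-4, 1, 3}.
The Hessian is diagonal: diag(f_ss, f_tt). Second derivatives: f_ss(3)=6, f_ss(4)=-6; f_tt(-4)=-140, f_tt(1)=40, f_tt(3)=-56.
Local minima occur where both diagonal entries positive: (3, 1). Count: 1.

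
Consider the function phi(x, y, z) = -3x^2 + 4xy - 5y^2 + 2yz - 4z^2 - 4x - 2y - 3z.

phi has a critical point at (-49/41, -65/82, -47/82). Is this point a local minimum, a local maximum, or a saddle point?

The Hessian is constant: H = [[-6, 4, 0], [4, -10, 2], [0, 2, -8]].
Leading principal minors: Δ₁ = -6, Δ₂ = 44, Δ₃ = -328.
The minors alternate sign starting negative (−, +, −), so H is negative definite: a local maximum.

local maximum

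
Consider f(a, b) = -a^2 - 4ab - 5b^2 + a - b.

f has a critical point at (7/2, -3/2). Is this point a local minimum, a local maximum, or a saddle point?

The Hessian of f is constant: H = [[-2, -4], [-4, -10]].
det(H) = (-2)·(-10) − (-4)² = 4.
det(H) > 0 and tr(H) = -12 < 0, so H is negative definite and the point is a local maximum.

local maximum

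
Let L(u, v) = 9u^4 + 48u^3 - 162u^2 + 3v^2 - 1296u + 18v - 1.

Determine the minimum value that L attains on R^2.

-3349

L(u,v) separates as P(u) + Q(v) − 1, so its minimum is min P + min Q − 1.
P'(u) = 36(u - 3)(u + 3)(u + 4) vanishes at u ∈ {-4, -3, 3}; Q'(v) = 6v + 18 vanishes at v ∈ {-3}.
Local minima of P (where P''>0): P(-4)=1824, P(3)=-3321. Local minima of Q: Q(-3)=-27.
So the global minimum of L is P(3) + Q(-3) − 1 = -3321 − 27 − 1 = -3349, attained at (3, -3).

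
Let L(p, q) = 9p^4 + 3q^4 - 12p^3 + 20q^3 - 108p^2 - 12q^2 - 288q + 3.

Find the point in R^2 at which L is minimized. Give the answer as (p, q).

(3, 2)

L(p,q) separates as A(p) + B(q) + 3, so its minimum is min A + min B + 3.
A'(p) = 36p(p - 3)(p + 2) vanishes at p ∈ {-2, 0, 3}; B'(q) = 12(q - 2)(q + 3)(q + 4) vanishes at q ∈ {-4, -3, 2}.
Local minima of A (where A''>0): A(-2)=-192, A(3)=-567. Local minima of B: B(-4)=448, B(2)=-416.
So the global minimum of L is A(3) + B(2) + 3 = -567 − 416 + 3 = -980, attained at (3, 2).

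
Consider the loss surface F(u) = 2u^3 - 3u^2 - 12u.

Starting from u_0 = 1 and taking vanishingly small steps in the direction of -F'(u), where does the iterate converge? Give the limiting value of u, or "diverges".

2

F'(u) = 6(u - 2)(u + 1), so F'(1) = -12.
Gradient descent moves in the -F' direction, i.e. u is increasing.
The nearest critical point in that direction is u = 2, where F'' = 18 > 0 (a local minimum). The iterate converges there.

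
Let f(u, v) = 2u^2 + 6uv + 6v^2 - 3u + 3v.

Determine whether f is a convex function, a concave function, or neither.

convex

f is quadratic, so its Hessian is the constant matrix H = [[4, 6], [6, 12]].
det(H) = 12, tr(H) = 16.
det(H) > 0 and tr(H) > 0, so H is positive definite everywhere: convex.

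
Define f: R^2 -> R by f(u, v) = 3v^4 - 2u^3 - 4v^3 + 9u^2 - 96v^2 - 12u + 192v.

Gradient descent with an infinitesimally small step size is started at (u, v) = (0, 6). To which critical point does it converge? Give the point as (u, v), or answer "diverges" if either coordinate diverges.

(1, 4)

f is separable, so gradient descent decouples: u follows -∂f/∂u, v follows -∂f/∂v.
∂f/∂u = -6(u - 2)(u - 1); at u=0 this is -12, so u increases.
∂f/∂v = 12(v - 4)(v - 1)(v + 4); at v=6 this is 1200, so v decreases.
u converges to its nearest critical value 1 (a local min of the u-part); v converges to 4. The iterate converges to (1, 4).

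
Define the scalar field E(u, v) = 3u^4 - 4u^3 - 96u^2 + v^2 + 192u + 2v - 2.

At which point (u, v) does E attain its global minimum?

(-4, -1)

E(u,v) separates as P(u) + Q(v) − 2, so its minimum is min P + min Q − 2.
P'(u) = 12(u - 4)(u - 1)(u + 4) vanishes at u ∈ {-4, 1, 4}; Q'(v) = 2v + 2 vanishes at v ∈ {-1}.
Local minima of P (where P''>0): P(-4)=-1280, P(4)=-256. Local minima of Q: Q(-1)=-1.
So the global minimum of E is P(-4) + Q(-1) − 2 = -1280 − 1 − 2 = -1283, attained at (-4, -1).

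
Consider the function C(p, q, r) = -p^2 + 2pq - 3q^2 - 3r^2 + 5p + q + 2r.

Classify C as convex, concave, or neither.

concave

C is quadratic, so its Hessian is the constant matrix H = [[-2, 2, 0], [2, -6, 0], [0, 0, -6]].
Leading principal minors: -2, 8, -48.
Signs alternate −, +, − ⇒ H ≺ 0 ⇒ concave.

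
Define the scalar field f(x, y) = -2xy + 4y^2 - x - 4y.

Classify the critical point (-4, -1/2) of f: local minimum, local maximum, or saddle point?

The Hessian of f is constant: H = [[0, -2], [-2, 8]].
det(H) = 0·8 − (-2)² = -4.
Since det(H) < 0, H is indefinite and the critical point is a saddle point.

saddle point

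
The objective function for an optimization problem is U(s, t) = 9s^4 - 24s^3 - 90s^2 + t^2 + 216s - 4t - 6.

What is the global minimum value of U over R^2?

-466

U(s,t) separates as P(s) + Q(t) − 6, so its minimum is min P + min Q − 6.
P'(s) = 36(s - 3)(s - 1)(s + 2) vanishes at s ∈ {-2, 1, 3}; Q'(t) = 2(t - 2) vanishes at t ∈ {2}.
Local minima of P (where P''>0): P(-2)=-456, P(3)=-81. Local minima of Q: Q(2)=-4.
So the global minimum of U is P(-2) + Q(2) − 6 = -456 − 4 − 6 = -466, attained at (-2, 2).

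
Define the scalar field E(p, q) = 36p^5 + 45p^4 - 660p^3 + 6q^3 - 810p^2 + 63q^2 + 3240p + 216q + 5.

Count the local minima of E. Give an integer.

2

E separates as a function of p plus a function of q, so ∇E=0 decouples.
∂E/∂p = 180(p - 3)(p - 1)(p + 2)(p + 3) = 0 at p ∈ {-3, -2, 1, 3}; ∂E/∂q = 18(q + 3)(q + 4) = 0 at q ∈ {-4, -3}.
The Hessian is diagonal: diag(E_pp, E_qq). Second derivatives: E_pp(-3)=-4320, E_pp(-2)=2700, E_pp(1)=-4320, E_pp(3)=10800; E_qq(-4)=-18, E_qq(-3)=18.
Local minima occur where both diagonal entries positive: (-2, -3), (3, -3). Count: 2.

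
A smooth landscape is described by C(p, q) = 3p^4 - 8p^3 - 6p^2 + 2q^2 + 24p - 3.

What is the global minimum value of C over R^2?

-22

C(p,q) separates as A(p) + B(q) − 3, so its minimum is min A + min B − 3.
A'(p) = 12(p - 2)(p - 1)(p + 1) vanishes at p ∈ {-1, 1, 2}; B'(q) = 4q vanishes at q ∈ {0}.
Local minima of A (where A''>0): A(-1)=-19, A(2)=8. Local minima of B: B(0)=0.
So the global minimum of C is A(-1) + B(0) − 3 = -19 + 0 − 3 = -22, attained at (-1, 0).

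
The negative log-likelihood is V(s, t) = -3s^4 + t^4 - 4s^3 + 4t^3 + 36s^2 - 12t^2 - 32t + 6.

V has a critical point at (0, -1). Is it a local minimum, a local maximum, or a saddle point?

The mixed partial ∂²V/∂s∂t is 0, so the Hessian at any point is diag(V_ss, V_tt) = diag(12(-3s^2 - 2s + 6), 12(t^2 + 2t - 2)).
At (0, -1): H = diag(72, -36).
The eigenvalues have opposite signs, so H is indefinite: a saddle point.

saddle point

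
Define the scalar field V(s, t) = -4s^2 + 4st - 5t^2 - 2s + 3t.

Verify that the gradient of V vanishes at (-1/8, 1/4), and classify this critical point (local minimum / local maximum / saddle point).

local maximum

∇V = (-8s + 4t - 2, 4s - 10t + 3); substituting (-1/8, 1/4) gives ∇V = (0, 0), so (-1/8, 1/4) is indeed a critical point.
The Hessian of V is constant: H = [[-8, 4], [4, -10]].
det(H) = (-8)·(-10) − 4² = 64.
det(H) > 0 and tr(H) = -18 < 0, so H is negative definite and the point is a local maximum.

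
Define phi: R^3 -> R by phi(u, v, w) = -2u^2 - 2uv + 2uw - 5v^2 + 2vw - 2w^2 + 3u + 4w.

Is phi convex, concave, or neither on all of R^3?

concave

phi is quadratic, so its Hessian is the constant matrix H = [[-4, -2, 2], [-2, -10, 2], [2, 2, -4]].
Leading principal minors: -4, 36, -104.
Signs alternate −, +, − ⇒ H ≺ 0 ⇒ concave.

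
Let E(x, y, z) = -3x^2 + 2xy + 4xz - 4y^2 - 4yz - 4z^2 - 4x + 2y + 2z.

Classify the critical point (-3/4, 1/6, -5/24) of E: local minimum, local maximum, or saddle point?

local maximum

The Hessian is constant: H = [[-6, 2, 4], [2, -8, -4], [4, -4, -8]].
Leading principal minors: Δ₁ = -6, Δ₂ = 44, Δ₃ = -192.
The minors alternate sign starting negative (−, +, −), so H is negative definite: a local maximum.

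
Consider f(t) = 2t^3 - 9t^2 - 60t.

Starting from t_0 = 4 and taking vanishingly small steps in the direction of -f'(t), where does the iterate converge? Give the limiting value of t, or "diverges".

f'(t) = 6(t - 5)(t + 2), so f'(4) = -36.
Gradient descent moves in the -f' direction, i.e. t is increasing.
The nearest critical point in that direction is t = 5, where f'' = 42 > 0 (a local minimum). The iterate converges there.

5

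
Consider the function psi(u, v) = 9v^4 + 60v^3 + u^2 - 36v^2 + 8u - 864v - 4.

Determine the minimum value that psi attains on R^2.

-1268

psi(u,v) separates as P(u) + Q(v) − 4, so its minimum is min P + min Q − 4.
P'(u) = 2u + 8 vanishes at u ∈ {-4}; Q'(v) = 36(v - 2)(v + 3)(v + 4) vanishes at v ∈ {-4, -3, 2}.
Local minima of P (where P''>0): P(-4)=-16. Local minima of Q: Q(-4)=1344, Q(2)=-1248.
So the global minimum of psi is P(-4) + Q(2) − 4 = -16 − 1248 − 4 = -1268, attained at (-4, 2).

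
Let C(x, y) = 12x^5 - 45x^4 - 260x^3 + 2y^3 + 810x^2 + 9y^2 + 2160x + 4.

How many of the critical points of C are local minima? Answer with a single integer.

C separates as a function of x plus a function of y, so ∇C=0 decouples.
∂C/∂x = 60(x - 4)(x - 3)(x + 1)(x + 3) = 0 at x ∈ {-3, -1, 3, 4}; ∂C/∂y = 6y(y + 3) = 0 at y ∈ {-3, 0}.
The Hessian is diagonal: diag(C_xx, C_yy). Second derivatives: C_xx(-3)=-5040, C_xx(-1)=2400, C_xx(3)=-1440, C_xx(4)=2100; C_yy(-3)=-18, C_yy(0)=18.
Local minima occur where both diagonal entries positive: (-1, 0), (4, 0). Count: 2.

2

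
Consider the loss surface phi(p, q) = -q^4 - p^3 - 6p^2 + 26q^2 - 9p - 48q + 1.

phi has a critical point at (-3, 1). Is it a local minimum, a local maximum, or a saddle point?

The mixed partial ∂²phi/∂p∂q is 0, so the Hessian at any point is diag(phi_pp, phi_qq) = diag(-6(p + 2), 4(-3q^2 + 13)).
At (-3, 1): H = diag(6, 40).
Both eigenvalues are positive, so H is positive definite: a local minimum.

local minimum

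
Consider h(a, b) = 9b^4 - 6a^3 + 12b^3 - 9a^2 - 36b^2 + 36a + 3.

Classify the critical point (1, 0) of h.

local maximum

The mixed partial ∂²h/∂a∂b is 0, so the Hessian at any point is diag(h_aa, h_bb) = diag(-18(2a + 1), 36(3b^2 + 2b - 2)).
At (1, 0): H = diag(-54, -72).
Both eigenvalues are negative, so H is negative definite: a local maximum.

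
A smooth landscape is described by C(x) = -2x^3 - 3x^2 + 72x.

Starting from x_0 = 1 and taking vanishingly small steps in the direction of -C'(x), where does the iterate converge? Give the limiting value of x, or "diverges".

-4

C'(x) = -6(x - 3)(x + 4), so C'(1) = 60.
Gradient descent moves in the -C' direction, i.e. x is decreasing.
The nearest critical point in that direction is x = -4, where C'' = 42 > 0 (a local minimum). The iterate converges there.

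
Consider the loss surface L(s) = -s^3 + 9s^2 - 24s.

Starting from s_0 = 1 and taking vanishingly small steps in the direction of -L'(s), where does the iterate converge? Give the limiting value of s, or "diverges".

L'(s) = -3(s - 4)(s - 2), so L'(1) = -9.
Gradient descent moves in the -L' direction, i.e. s is increasing.
The nearest critical point in that direction is s = 2, where L'' = 6 > 0 (a local minimum). The iterate converges there.

2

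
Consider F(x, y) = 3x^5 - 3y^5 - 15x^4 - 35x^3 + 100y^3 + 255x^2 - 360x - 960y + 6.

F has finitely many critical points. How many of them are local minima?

4

F separates as a function of x plus a function of y, so ∇F=0 decouples.
∂F/∂x = 15(x - 4)(x - 2)(x - 1)(x + 3) = 0 at x ∈ {-3, 1, 2, 4}; ∂F/∂y = -15(y - 4)(y - 2)(y + 2)(y + 4) = 0 at y ∈ {-4, -2, 2, 4}.
The Hessian is diagonal: diag(F_xx, F_yy). Second derivatives: F_xx(-3)=-2100, F_xx(1)=180, F_xx(2)=-150, F_xx(4)=630; F_yy(-4)=1440, F_yy(-2)=-720, F_yy(2)=720, F_yy(4)=-1440.
Local minima occur where both diagonal entries positive: (1, -4), (1, 2), (4, -4), (4, 2). Count: 4.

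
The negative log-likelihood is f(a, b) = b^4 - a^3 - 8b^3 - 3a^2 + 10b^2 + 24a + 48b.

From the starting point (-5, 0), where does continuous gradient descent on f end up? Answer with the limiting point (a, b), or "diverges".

(-4, -1)

f is separable, so gradient descent decouples: a follows -∂f/∂a, b follows -∂f/∂b.
∂f/∂a = -3(a - 2)(a + 4); at a=-5 this is -21, so a increases.
∂f/∂b = 4(b - 4)(b - 3)(b + 1); at b=0 this is 48, so b decreases.
a converges to its nearest critical value -4 (a local min of the a-part); b converges to -1. The iterate converges to (-4, -1).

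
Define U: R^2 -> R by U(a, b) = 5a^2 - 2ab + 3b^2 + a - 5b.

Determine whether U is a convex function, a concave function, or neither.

convex

U is quadratic, so its Hessian is the constant matrix H = [[10, -2], [-2, 6]].
det(H) = 56, tr(H) = 16.
det(H) > 0 and tr(H) > 0, so H is positive definite everywhere: convex.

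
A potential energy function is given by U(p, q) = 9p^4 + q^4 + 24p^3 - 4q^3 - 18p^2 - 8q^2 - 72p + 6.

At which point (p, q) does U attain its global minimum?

U(p,q) separates as A(p) + B(q) + 6, so its minimum is min A + min B + 6.
A'(p) = 36(p - 1)(p + 1)(p + 2) vanishes at p ∈ {-2, -1, 1}; B'(q) = 4q(q - 4)(q + 1) vanishes at q ∈ {-1, 0, 4}.
Local minima of A (where A''>0): A(-2)=24, A(1)=-57. Local minima of B: B(-1)=-3, B(4)=-128.
So the global minimum of U is A(1) + B(4) + 6 = -57 − 128 + 6 = -179, attained at (1, 4).

(1, 4)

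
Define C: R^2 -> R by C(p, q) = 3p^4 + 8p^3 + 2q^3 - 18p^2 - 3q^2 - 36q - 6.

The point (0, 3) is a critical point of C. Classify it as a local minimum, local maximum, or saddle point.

The mixed partial ∂²C/∂p∂q is 0, so the Hessian at any point is diag(C_pp, C_qq) = diag(12(3p^2 + 4p - 3), 6(2q - 1)).
At (0, 3): H = diag(-36, 30).
The eigenvalues have opposite signs, so H is indefinite: a saddle point.

saddle point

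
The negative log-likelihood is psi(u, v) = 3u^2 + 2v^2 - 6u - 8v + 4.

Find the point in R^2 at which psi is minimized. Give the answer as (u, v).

psi(u,v) separates as P(u) + Q(v) + 4, so its minimum is min P + min Q + 4.
P'(u) = 6u - 6 vanishes at u ∈ {1}; Q'(v) = 4v - 8 vanishes at v ∈ {2}.
Local minima of P (where P''>0): P(1)=-3. Local minima of Q: Q(2)=-8.
So the global minimum of psi is P(1) + Q(2) + 4 = -3 − 8 + 4 = -7, attained at (1, 2).

(1, 2)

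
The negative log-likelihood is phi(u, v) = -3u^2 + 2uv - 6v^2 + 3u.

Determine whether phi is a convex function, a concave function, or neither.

concave

phi is quadratic, so its Hessian is the constant matrix H = [[-6, 2], [2, -12]].
det(H) = 68, tr(H) = -18.
det(H) > 0 and tr(H) < 0, so H is negative definite everywhere: concave.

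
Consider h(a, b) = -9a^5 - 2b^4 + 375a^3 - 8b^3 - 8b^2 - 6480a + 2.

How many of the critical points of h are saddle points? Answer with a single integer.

h separates as a function of a plus a function of b, so ∇h=0 decouples.
∂h/∂a = -45(a - 4)(a - 3)(a + 3)(a + 4) = 0 at a ∈ {-4, -3, 3, 4}; ∂h/∂b = -8b(b + 1)(b + 2) = 0 at b ∈ {-2, -1, 0}.
The Hessian is diagonal: diag(h_aa, h_bb). Second derivatives: h_aa(-4)=2520, h_aa(-3)=-1890, h_aa(3)=1890, h_aa(4)=-2520; h_bb(-2)=-16, h_bb(-1)=8, h_bb(0)=-16.
Saddle points occur where the two diagonal entries have opposite signs: (-4, -2), (-4, 0), (-3, -1), (3, -2), (3, 0), (4, -1). Count: 6.

6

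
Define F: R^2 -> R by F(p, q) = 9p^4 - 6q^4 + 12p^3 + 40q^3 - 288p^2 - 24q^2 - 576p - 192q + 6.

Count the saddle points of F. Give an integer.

5

F separates as a function of p plus a function of q, so ∇F=0 decouples.
∂F/∂p = 36(p - 4)(p + 1)(p + 4) = 0 at p ∈ {-4, -1, 4}; ∂F/∂q = -24(q - 4)(q - 2)(q + 1) = 0 at q ∈ {-1, 2, 4}.
The Hessian is diagonal: diag(F_pp, F_qq). Second derivatives: F_pp(-4)=864, F_pp(-1)=-540, F_pp(4)=1440; F_qq(-1)=-360, F_qq(2)=144, F_qq(4)=-240.
Saddle points occur where the two diagonal entries have opposite signs: (-4, -1), (-4, 4), (-1, 2), (4, -1), (4, 4). Count: 5.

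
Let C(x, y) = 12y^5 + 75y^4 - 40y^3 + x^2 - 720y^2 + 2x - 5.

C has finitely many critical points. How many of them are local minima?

2

C separates as a function of x plus a function of y, so ∇C=0 decouples.
∂C/∂x = 2(x + 1) = 0 at x ∈ {-1}; ∂C/∂y = 60y(y - 2)(y + 3)(y + 4) = 0 at y ∈ {-4, -3, 0, 2}.
The Hessian is diagonal: diag(C_xx, C_yy). Second derivatives: C_xx(-1)=2; C_yy(-4)=-1440, C_yy(-3)=900, C_yy(0)=-1440, C_yy(2)=3600.
Local minima occur where both diagonal entries positive: (-1, -3), (-1, 2). Count: 2.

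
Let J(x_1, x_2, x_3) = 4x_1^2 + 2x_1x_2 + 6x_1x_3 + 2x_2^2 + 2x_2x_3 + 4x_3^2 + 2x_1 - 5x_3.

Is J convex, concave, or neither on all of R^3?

convex

J is quadratic, so its Hessian is the constant matrix H = [[8, 2, 6], [2, 4, 2], [6, 2, 8]].
Leading principal minors: 8, 28, 96.
All positive ⇒ H ≻ 0 ⇒ convex.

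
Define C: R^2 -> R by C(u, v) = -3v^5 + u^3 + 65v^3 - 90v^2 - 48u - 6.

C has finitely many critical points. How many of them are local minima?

2

C separates as a function of u plus a function of v, so ∇C=0 decouples.
∂C/∂u = 3(u - 4)(u + 4) = 0 at u ∈ {-4, 4}; ∂C/∂v = -15v(v - 3)(v - 1)(v + 4) = 0 at v ∈ {-4, 0, 1, 3}.
The Hessian is diagonal: diag(C_uu, C_vv). Second derivatives: C_uu(-4)=-24, C_uu(4)=24; C_vv(-4)=2100, C_vv(0)=-180, C_vv(1)=150, C_vv(3)=-630.
Local minima occur where both diagonal entries positive: (4, -4), (4, 1). Count: 2.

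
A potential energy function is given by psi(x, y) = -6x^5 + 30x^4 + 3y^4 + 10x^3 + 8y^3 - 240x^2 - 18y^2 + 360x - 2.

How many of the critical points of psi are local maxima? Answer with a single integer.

psi separates as a function of x plus a function of y, so ∇psi=0 decouples.
∂psi/∂x = -30(x - 3)(x - 2)(x - 1)(x + 2) = 0 at x ∈ {-2, 1, 2, 3}; ∂psi/∂y = 12y(y - 1)(y + 3) = 0 at y ∈ {-3, 0, 1}.
The Hessian is diagonal: diag(psi_xx, psi_yy). Second derivatives: psi_xx(-2)=1800, psi_xx(1)=-180, psi_xx(2)=120, psi_xx(3)=-300; psi_yy(-3)=144, psi_yy(0)=-36, psi_yy(1)=48.
Local maxima occur where both diagonal entries negative: (1, 0), (3, 0). Count: 2.

2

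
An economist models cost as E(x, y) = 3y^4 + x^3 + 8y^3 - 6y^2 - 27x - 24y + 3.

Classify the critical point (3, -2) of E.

local minimum

The mixed partial ∂²E/∂x∂y is 0, so the Hessian at any point is diag(E_xx, E_yy) = diag(6x, 12(3y^2 + 4y - 1)).
At (3, -2): H = diag(18, 36).
Both eigenvalues are positive, so H is positive definite: a local minimum.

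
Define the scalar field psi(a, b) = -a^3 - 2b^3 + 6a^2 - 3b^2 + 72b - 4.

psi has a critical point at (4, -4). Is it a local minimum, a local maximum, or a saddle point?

saddle point

The mixed partial ∂²psi/∂a∂b is 0, so the Hessian at any point is diag(psi_aa, psi_bb) = diag(6(-a + 2), -6(2b + 1)).
At (4, -4): H = diag(-12, 42).
The eigenvalues have opposite signs, so H is indefinite: a saddle point.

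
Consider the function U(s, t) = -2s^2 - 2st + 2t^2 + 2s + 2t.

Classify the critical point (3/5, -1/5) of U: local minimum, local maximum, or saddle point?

saddle point

The Hessian of U is constant: H = [[-4, -2], [-2, 4]].
det(H) = (-4)·4 − (-2)² = -20.
Since det(H) < 0, H is indefinite and the critical point is a saddle point.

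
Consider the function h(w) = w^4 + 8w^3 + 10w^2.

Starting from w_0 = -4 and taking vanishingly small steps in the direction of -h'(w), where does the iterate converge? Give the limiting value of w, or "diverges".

h'(w) = 4w(w + 1)(w + 5), so h'(-4) = 48.
Gradient descent moves in the -h' direction, i.e. w is decreasing.
The nearest critical point in that direction is w = -5, where h'' = 80 > 0 (a local minimum). The iterate converges there.

-5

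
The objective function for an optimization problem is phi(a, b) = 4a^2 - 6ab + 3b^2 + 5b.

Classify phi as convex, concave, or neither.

convex

phi is quadratic, so its Hessian is the constant matrix H = [[8, -6], [-6, 6]].
det(H) = 12, tr(H) = 14.
det(H) > 0 and tr(H) > 0, so H is positive definite everywhere: convex.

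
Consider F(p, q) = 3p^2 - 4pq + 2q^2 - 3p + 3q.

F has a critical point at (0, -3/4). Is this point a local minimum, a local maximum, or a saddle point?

The Hessian of F is constant: H = [[6, -4], [-4, 4]].
det(H) = 6·4 − (-4)² = 8.
det(H) > 0 and tr(H) = 10 > 0, so H is positive definite and the point is a local minimum.

local minimum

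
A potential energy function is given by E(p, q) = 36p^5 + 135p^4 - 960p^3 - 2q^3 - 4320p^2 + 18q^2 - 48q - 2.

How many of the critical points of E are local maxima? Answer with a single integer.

E separates as a function of p plus a function of q, so ∇E=0 decouples.
∂E/∂p = 180p(p - 4)(p + 3)(p + 4) = 0 at p ∈ {-4, -3, 0, 4}; ∂E/∂q = -6(q - 4)(q - 2) = 0 at q ∈ {2, 4}.
The Hessian is diagonal: diag(E_pp, E_qq). Second derivatives: E_pp(-4)=-5760, E_pp(-3)=3780, E_pp(0)=-8640, E_pp(4)=40320; E_qq(2)=12, E_qq(4)=-12.
Local maxima occur where both diagonal entries negative: (-4, 4), (0, 4). Count: 2.

2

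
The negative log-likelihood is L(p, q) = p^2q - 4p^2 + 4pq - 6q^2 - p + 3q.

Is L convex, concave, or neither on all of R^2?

neither

The term p^2q is cubic, so the Hessian is not constant.
∂²L/∂p² = 2q - 8, which takes both signs as q varies (negative for sufficiently negative q). A diagonal entry of the Hessian changing sign means the Hessian is neither positive- nor negative-semidefinite on all of R^2.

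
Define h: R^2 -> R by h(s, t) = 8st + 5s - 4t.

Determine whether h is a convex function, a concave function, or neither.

h is quadratic, so its Hessian is the constant matrix H = [[0, 8], [8, 0]].
det(H) = -64, tr(H) = 0.
det(H) < 0, so H is indefinite: neither convex nor concave.

neither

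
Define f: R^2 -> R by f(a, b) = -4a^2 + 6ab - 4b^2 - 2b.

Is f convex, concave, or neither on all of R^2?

f is quadratic, so its Hessian is the constant matrix H = [[-8, 6], [6, -8]].
det(H) = 28, tr(H) = -16.
det(H) > 0 and tr(H) < 0, so H is negative definite everywhere: concave.

concave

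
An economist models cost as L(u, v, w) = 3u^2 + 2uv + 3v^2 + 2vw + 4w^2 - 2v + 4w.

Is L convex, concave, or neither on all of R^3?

L is quadratic, so its Hessian is the constant matrix H = [[6, 2, 0], [2, 6, 2], [0, 2, 8]].
Leading principal minors: 6, 32, 232.
All positive ⇒ H ≻ 0 ⇒ convex.

convex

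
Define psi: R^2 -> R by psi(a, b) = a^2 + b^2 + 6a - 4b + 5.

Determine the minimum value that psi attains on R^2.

psi(a,b) separates as P(a) + Q(b) + 5, so its minimum is min P + min Q + 5.
P'(a) = 2a + 6 vanishes at a ∈ {-3}; Q'(b) = 2b - 4 vanishes at b ∈ {2}.
Local minima of P (where P''>0): P(-3)=-9. Local minima of Q: Q(2)=-4.
So the global minimum of psi is P(-3) + Q(2) + 5 = -9 − 4 + 5 = -8, attained at (-3, 2).

-8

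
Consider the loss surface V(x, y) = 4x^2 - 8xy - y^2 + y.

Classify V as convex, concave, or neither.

neither

V is quadratic, so its Hessian is the constant matrix H = [[8, -8], [-8, -2]].
det(H) = -80, tr(H) = 6.
det(H) < 0, so H is indefinite: neither convex nor concave.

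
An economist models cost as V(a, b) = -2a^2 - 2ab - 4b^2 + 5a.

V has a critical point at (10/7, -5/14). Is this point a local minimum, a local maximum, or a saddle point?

local maximum

The Hessian of V is constant: H = [[-4, -2], [-2, -8]].
det(H) = (-4)·(-8) − (-2)² = 28.
det(H) > 0 and tr(H) = -12 < 0, so H is negative definite and the point is a local maximum.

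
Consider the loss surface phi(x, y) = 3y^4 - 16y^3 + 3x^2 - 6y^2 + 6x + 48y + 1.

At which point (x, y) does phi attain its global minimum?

(-1, 4)

phi(x,y) separates as P(x) + Q(y) + 1, so its minimum is min P + min Q + 1.
P'(x) = 6x + 6 vanishes at x ∈ {-1}; Q'(y) = 12(y - 4)(y - 1)(y + 1) vanishes at y ∈ {-1, 1, 4}.
Local minima of P (where P''>0): P(-1)=-3. Local minima of Q: Q(-1)=-35, Q(4)=-160.
So the global minimum of phi is P(-1) + Q(4) + 1 = -3 − 160 + 1 = -162, attained at (-1, 4).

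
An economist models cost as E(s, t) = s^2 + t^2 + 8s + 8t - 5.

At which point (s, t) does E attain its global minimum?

(-4, -4)

E(s,t) separates as P(s) + Q(t) − 5, so its minimum is min P + min Q − 5.
P'(s) = 2s + 8 vanishes at s ∈ {-4}; Q'(t) = 2(t + 4) vanishes at t ∈ {-4}.
Local minima of P (where P''>0): P(-4)=-16. Local minima of Q: Q(-4)=-16.
So the global minimum of E is P(-4) + Q(-4) − 5 = -16 − 16 − 5 = -37, attained at (-4, -4).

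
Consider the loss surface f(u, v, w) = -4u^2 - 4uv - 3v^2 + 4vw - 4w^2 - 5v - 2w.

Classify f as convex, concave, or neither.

concave

f is quadratic, so its Hessian is the constant matrix H = [[-8, -4, 0], [-4, -6, 4], [0, 4, -8]].
Leading principal minors: -8, 32, -128.
Signs alternate −, +, − ⇒ H ≺ 0 ⇒ concave.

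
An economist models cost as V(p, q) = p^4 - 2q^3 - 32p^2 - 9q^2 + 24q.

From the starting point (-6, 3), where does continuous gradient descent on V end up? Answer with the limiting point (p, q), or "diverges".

V is separable, so gradient descent decouples: p follows -∂V/∂p, q follows -∂V/∂q.
∂V/∂p = 4p(p - 4)(p + 4); at p=-6 this is -480, so p increases.
∂V/∂q = -6(q - 1)(q + 4); at q=3 this is -84, so q increases.
The q-coordinate has no critical point in that direction and runs off to infinity.

diverges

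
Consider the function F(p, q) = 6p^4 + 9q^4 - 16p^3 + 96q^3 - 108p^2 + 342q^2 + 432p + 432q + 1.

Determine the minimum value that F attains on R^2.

-1526

F(p,q) separates as A(p) + B(q) + 1, so its minimum is min A + min B + 1.
A'(p) = 24(p - 3)(p - 2)(p + 3) vanishes at p ∈ {-3, 2, 3}; B'(q) = 36(q + 1)(q + 3)(q + 4) vanishes at q ∈ {-4, -3, -1}.
Local minima of A (where A''>0): A(-3)=-1350, A(3)=378. Local minima of B: B(-4)=-96, B(-1)=-177.
So the global minimum of F is A(-3) + B(-1) + 1 = -1350 − 177 + 1 = -1526, attained at (-3, -1).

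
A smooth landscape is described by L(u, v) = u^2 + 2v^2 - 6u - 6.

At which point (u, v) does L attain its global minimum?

(3, 0)

L(u,v) separates as P(u) + Q(v) − 6, so its minimum is min P + min Q − 6.
P'(u) = 2u - 6 vanishes at u ∈ {3}; Q'(v) = 4v vanishes at v ∈ {0}.
Local minima of P (where P''>0): P(3)=-9. Local minima of Q: Q(0)=0.
So the global minimum of L is P(3) + Q(0) − 6 = -9 + 0 − 6 = -15, attained at (3, 0).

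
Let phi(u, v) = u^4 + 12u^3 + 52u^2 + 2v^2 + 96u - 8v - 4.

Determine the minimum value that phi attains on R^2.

-76

phi(u,v) separates as P(u) + Q(v) − 4, so its minimum is min P + min Q − 4.
P'(u) = 4(u + 2)(u + 3)(u + 4) vanishes at u ∈ {-4, -3, -2}; Q'(v) = 4v - 8 vanishes at v ∈ {2}.
Local minima of P (where P''>0): P(-4)=-64, P(-2)=-64. Local minima of Q: Q(2)=-8.
So the global minimum of phi is P(-4) + Q(2) − 4 = -64 − 8 − 4 = -76, attained at (-4, 2).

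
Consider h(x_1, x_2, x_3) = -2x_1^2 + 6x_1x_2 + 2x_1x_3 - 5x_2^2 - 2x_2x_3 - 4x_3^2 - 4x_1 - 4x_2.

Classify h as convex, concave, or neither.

concave

h is quadratic, so its Hessian is the constant matrix H = [[-4, 6, 2], [6, -10, -2], [2, -2, -8]].
Leading principal minors: -4, 4, -24.
Signs alternate −, +, − ⇒ H ≺ 0 ⇒ concave.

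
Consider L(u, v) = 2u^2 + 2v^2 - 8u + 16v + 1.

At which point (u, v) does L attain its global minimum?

(2, -4)

L(u,v) separates as P(u) + Q(v) + 1, so its minimum is min P + min Q + 1.
P'(u) = 4u - 8 vanishes at u ∈ {2}; Q'(v) = 4v + 16 vanishes at v ∈ {-4}.
Local minima of P (where P''>0): P(2)=-8. Local minima of Q: Q(-4)=-32.
So the global minimum of L is P(2) + Q(-4) + 1 = -8 − 32 + 1 = -39, attained at (2, -4).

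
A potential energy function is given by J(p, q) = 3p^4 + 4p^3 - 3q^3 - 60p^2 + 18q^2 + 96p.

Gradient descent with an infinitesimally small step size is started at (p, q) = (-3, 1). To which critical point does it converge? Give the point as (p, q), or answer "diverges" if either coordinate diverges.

J is separable, so gradient descent decouples: p follows -∂J/∂p, q follows -∂J/∂q.
∂J/∂p = 12(p - 2)(p - 1)(p + 4); at p=-3 this is 240, so p decreases.
∂J/∂q = -9q(q - 4); at q=1 this is 27, so q decreases.
p converges to its nearest critical value -4 (a local min of the p-part); q converges to 0. The iterate converges to (-4, 0).

(-4, 0)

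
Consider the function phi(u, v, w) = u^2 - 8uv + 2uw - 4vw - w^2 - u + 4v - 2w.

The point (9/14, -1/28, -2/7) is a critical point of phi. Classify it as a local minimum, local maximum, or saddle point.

saddle point

The Hessian is constant: H = [[2, -8, 2], [-8, 0, -4], [2, -4, -2]].
Leading principal minors: Δ₁ = 2, Δ₂ = -64, Δ₃ = 224.
The minors fit neither the all-positive nor the alternating-sign pattern, so H is indefinite: a saddle point.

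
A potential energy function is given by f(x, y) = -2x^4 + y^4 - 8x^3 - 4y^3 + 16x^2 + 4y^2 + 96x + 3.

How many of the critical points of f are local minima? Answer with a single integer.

f separates as a function of x plus a function of y, so ∇f=0 decouples.
∂f/∂x = -8(x - 2)(x + 2)(x + 3) = 0 at x ∈ {-3, -2, 2}; ∂f/∂y = 4y(y - 2)(y - 1) = 0 at y ∈ {0, 1, 2}.
The Hessian is diagonal: diag(f_xx, f_yy). Second derivatives: f_xx(-3)=-40, f_xx(-2)=32, f_xx(2)=-160; f_yy(0)=8, f_yy(1)=-4, f_yy(2)=8.
Local minima occur where both diagonal entries positive: (-2, 0), (-2, 2). Count: 2.

2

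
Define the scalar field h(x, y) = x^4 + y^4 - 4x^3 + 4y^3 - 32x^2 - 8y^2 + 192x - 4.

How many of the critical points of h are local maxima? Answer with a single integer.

h separates as a function of x plus a function of y, so ∇h=0 decouples.
∂h/∂x = 4(x - 4)(x - 3)(x + 4) = 0 at x ∈ {-4, 3, 4}; ∂h/∂y = 4y(y - 1)(y + 4) = 0 at y ∈ {-4, 0, 1}.
The Hessian is diagonal: diag(h_xx, h_yy). Second derivatives: h_xx(-4)=224, h_xx(3)=-28, h_xx(4)=32; h_yy(-4)=80, h_yy(0)=-16, h_yy(1)=20.
Local maxima occur where both diagonal entries negative: (3, 0). Count: 1.

1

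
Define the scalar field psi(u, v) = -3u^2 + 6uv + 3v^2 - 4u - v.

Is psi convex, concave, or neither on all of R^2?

neither

psi is quadratic, so its Hessian is the constant matrix H = [[-6, 6], [6, 6]].
det(H) = -72, tr(H) = 0.
det(H) < 0, so H is indefinite: neither convex nor concave.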